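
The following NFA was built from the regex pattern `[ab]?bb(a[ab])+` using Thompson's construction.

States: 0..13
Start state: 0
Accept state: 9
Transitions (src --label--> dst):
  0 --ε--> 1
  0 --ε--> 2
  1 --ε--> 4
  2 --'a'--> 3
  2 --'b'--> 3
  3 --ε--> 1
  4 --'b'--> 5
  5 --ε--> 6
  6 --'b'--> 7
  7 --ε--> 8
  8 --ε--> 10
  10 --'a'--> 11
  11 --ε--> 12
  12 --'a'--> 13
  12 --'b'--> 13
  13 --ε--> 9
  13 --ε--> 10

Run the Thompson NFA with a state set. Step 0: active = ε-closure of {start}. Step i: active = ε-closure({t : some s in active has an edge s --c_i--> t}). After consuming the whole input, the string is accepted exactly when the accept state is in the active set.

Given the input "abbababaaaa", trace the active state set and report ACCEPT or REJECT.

initial (ε-close {0}): {0,1,2,4}
'a' @ 1: {1,3,4}
'b' @ 2: {5,6}
'b' @ 3: {7,8,10}
'a' @ 4: {11,12}
'b' @ 5: {9,10,13}  (accept∈set)
'a' @ 6: {11,12}
'b' @ 7: {9,10,13}  (accept∈set)
'a' @ 8: {11,12}
'a' @ 9: {9,10,13}  (accept∈set)
'a' @ 10: {11,12}
'a' @ 11: {9,10,13}  (accept∈set)
final: {9,10,13}; accept 9 in set

Answer: ACCEPT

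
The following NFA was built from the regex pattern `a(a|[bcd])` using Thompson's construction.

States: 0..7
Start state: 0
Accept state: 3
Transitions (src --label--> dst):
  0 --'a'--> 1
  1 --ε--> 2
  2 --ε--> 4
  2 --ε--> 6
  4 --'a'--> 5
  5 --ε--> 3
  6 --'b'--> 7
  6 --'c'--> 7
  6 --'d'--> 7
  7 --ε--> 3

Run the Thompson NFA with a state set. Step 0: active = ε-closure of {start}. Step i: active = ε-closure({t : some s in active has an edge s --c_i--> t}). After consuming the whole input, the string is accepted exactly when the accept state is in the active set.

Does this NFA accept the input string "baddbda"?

Answer: REJECT

Trace:
S₀ = ε-closure({0}) = {0}
'b' @ 1: {}  — no active states
rest 'addbda' ignored (set empty)
end set {} — state 3 not in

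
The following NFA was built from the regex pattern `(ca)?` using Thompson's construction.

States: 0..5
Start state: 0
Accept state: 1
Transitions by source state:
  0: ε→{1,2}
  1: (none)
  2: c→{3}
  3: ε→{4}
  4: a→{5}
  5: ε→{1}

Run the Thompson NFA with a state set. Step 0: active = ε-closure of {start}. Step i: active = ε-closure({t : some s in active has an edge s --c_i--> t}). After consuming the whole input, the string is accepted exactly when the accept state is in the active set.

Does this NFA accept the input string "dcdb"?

initial (ε-close {0}): {0,1,2}
'd' @ 1: {}  — state set empty
rest 'cdb' ignored (set empty)
after full input: {}  (accept=1 not in)

Answer: REJECT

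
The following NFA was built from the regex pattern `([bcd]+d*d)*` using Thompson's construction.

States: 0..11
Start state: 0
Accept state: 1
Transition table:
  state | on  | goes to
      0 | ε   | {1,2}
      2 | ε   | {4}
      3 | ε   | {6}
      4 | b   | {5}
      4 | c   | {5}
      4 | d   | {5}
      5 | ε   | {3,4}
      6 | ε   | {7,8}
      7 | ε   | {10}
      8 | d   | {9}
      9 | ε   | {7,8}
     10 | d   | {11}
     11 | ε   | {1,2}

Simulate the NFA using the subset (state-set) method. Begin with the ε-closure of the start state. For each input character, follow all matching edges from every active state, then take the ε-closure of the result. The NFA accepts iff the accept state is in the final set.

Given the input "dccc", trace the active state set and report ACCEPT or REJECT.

initial (ε-close {0}): {0,1,2,4}
'd' @ 1: {3,4,5,6,7,8,10}
'c' @ 2: {3,4,5,6,7,8,10}
'c' @ 3: {3,4,5,6,7,8,10}
'c' @ 4: {3,4,5,6,7,8,10}
final: {3,4,5,6,7,8,10}; accept 1 not in set

Answer: REJECT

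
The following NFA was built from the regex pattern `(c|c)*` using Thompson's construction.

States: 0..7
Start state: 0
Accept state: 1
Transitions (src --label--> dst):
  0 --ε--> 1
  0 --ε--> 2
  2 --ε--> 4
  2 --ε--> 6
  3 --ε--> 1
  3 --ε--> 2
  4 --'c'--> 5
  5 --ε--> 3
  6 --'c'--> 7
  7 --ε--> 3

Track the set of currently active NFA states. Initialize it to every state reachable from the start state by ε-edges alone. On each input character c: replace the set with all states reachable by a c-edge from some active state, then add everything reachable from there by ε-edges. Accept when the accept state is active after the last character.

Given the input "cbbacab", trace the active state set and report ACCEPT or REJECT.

Answer: REJECT

Steps:
initial (ε-close {0}): {0,1,2,4,6}
'c' @ 1: {1,2,3,4,5,6,7}  (accept∈set)
'b' @ 2: {}  — dead — no transitions
rest 'bacab' ignored (set empty)
end set {} — state 1 not in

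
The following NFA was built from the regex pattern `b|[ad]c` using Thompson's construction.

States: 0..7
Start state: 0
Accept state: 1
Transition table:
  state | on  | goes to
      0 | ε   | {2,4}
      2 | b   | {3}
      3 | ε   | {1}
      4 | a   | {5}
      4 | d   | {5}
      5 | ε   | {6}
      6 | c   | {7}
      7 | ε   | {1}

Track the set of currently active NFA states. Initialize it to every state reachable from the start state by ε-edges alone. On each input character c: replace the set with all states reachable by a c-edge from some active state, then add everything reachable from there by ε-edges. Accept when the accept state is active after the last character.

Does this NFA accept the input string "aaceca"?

initial (ε-close {0}): {0,2,4}
'a' @ 1: {5,6}
'a' @ 2: {}  — state set empty
rest 'ceca' ignored (set empty)
after full input: {}  (accept=1 not in)

Answer: REJECT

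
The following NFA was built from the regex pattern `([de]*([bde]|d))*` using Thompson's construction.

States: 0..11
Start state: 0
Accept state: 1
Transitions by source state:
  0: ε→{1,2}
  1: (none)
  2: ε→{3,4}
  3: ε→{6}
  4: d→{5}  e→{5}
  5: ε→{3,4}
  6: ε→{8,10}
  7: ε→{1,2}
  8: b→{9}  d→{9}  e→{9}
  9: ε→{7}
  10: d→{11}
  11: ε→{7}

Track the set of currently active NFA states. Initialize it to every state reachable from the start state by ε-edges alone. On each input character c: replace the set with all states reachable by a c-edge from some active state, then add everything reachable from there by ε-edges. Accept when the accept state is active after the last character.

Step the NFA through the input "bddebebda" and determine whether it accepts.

initial (ε-close {0}): {0,1,2,3,4,6,8,10}
'b' @ 1: {1,2,3,4,6,7,8,9,10}  ✓accept
'd' @ 2: {1,2,3,4,5,6,7,8,9,10,11}  ✓accept
'd' @ 3: {1,2,3,4,5,6,7,8,9,10,11}  ✓accept
'e' @ 4: {1,2,3,4,5,6,7,8,9,10}  ✓accept
'b' @ 5: {1,2,3,4,6,7,8,9,10}  ✓accept
'e' @ 6: {1,2,3,4,5,6,7,8,9,10}  ✓accept
'b' @ 7: {1,2,3,4,6,7,8,9,10}  ✓accept
'd' @ 8: {1,2,3,4,5,6,7,8,9,10,11}  ✓accept
'a' @ 9: {}  — state set empty
after full input: {}  (accept=1 not in)

Answer: REJECT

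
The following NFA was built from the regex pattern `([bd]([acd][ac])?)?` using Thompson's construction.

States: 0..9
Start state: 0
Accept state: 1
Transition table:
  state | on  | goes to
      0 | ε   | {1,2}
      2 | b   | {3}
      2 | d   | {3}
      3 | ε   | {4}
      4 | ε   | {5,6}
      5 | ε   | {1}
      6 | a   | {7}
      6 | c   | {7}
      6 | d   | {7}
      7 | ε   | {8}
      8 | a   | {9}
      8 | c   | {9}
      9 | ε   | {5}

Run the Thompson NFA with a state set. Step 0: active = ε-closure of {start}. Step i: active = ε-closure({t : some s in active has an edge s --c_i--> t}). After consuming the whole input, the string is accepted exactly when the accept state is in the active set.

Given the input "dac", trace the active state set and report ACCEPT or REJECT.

initial (ε-close {0}): {0,1,2}
'd' @ 1: {1,3,4,5,6}  ✓accept
'a' @ 2: {7,8}
'c' @ 3: {1,5,9}  ✓accept
after full input: {1,5,9}  (accept=1 in)

Answer: ACCEPT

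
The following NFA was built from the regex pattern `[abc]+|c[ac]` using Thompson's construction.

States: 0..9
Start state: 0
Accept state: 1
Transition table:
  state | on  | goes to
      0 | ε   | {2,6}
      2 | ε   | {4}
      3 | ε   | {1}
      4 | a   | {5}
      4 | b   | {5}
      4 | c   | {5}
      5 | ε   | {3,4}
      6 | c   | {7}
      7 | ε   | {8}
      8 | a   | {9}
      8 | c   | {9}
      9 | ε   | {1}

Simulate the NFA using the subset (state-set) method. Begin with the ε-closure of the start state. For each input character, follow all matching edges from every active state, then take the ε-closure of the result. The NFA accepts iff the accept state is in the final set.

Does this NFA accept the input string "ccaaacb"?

start: ε-closure({0}) = {0,2,4,6}
'c' @ 1: {1,3,4,5,7,8}  (accept∈set)
'c' @ 2: {1,3,4,5,9}  (accept∈set)
'a' @ 3: {1,3,4,5}  (accept∈set)
'a' @ 4: {1,3,4,5}  (accept∈set)
'a' @ 5: {1,3,4,5}  (accept∈set)
'c' @ 6: {1,3,4,5}  (accept∈set)
'b' @ 7: {1,3,4,5}  (accept∈set)
after full input: {1,3,4,5}  (accept=1 in)

Answer: ACCEPT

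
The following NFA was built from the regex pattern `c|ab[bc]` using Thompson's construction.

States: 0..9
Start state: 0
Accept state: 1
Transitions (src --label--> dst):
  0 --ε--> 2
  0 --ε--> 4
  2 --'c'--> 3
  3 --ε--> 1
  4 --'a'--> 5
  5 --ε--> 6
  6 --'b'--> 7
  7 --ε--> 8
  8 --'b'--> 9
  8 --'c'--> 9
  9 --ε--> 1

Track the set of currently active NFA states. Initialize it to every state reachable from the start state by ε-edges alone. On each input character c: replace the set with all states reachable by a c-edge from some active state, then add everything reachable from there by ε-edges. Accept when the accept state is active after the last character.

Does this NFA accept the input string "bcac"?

Answer: REJECT

Derivation:
start: ε-closure({0}) = {0,2,4}
'b' @ 1: {}  — dead — no transitions
rest 'cac' ignored (set empty)
after full input: {}  (accept=1 not in)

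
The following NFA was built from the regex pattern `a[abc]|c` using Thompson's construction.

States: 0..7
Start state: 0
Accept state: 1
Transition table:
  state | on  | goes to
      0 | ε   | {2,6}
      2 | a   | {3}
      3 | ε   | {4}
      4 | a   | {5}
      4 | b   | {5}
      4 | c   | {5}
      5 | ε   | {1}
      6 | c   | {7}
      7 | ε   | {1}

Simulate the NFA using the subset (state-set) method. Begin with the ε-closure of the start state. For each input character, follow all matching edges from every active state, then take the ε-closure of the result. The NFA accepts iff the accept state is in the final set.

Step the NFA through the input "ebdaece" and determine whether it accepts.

Answer: REJECT

Steps:
initial (ε-close {0}): {0,2,6}
'e' @ 1: {}  — state set empty
rest 'bdaece' ignored (set empty)
after full input: {}  (accept=1 not in)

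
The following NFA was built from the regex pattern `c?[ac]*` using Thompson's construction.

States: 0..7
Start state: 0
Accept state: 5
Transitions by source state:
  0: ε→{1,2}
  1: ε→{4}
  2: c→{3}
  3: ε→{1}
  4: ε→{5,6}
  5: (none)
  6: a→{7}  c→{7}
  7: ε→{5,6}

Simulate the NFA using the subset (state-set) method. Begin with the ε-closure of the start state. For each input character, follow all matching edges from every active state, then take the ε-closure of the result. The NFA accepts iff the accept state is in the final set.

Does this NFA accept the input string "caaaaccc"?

S₀ = ε-closure({0}) = {0,1,2,4,5,6}
'c' @ 1: {1,3,4,5,6,7}  [accepting]
'a' @ 2: {5,6,7}  [accepting]
'a' @ 3: {5,6,7}  [accepting]
'a' @ 4: {5,6,7}  [accepting]
'a' @ 5: {5,6,7}  [accepting]
'c' @ 6: {5,6,7}  [accepting]
'c' @ 7: {5,6,7}  [accepting]
'c' @ 8: {5,6,7}  [accepting]
after full input: {5,6,7}  (accept=5 in)

Answer: ACCEPT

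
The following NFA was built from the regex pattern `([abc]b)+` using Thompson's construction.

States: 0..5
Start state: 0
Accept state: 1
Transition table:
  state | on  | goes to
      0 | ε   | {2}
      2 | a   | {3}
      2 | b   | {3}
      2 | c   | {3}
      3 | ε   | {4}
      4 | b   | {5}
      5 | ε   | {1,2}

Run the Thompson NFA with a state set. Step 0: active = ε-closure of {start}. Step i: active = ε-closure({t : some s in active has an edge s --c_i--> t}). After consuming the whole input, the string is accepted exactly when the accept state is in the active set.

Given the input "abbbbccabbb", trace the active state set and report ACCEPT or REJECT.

Answer: REJECT

Steps:
initial (ε-close {0}): {0,2}
'a' @ 1: {3,4}
'b' @ 2: {1,2,5}  [accepting]
'b' @ 3: {3,4}
'b' @ 4: {1,2,5}  [accepting]
'b' @ 5: {3,4}
'c' @ 6: {}  — no active states
rest 'cabbb' ignored (set empty)
end set {} — state 1 not in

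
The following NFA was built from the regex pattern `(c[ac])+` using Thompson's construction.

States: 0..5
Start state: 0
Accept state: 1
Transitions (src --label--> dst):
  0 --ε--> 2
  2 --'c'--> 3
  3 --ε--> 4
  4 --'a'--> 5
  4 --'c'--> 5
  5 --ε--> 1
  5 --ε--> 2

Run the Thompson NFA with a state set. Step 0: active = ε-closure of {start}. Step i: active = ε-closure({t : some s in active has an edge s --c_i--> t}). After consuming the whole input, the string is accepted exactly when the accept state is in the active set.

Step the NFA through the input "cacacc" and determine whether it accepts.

Answer: ACCEPT

Trace:
S₀ = ε-closure({0}) = {0,2}
'c' @ 1: {3,4}
'a' @ 2: {1,2,5}  (accept∈set)
'c' @ 3: {3,4}
'a' @ 4: {1,2,5}  (accept∈set)
'c' @ 5: {3,4}
'c' @ 6: {1,2,5}  (accept∈set)
after full input: {1,2,5}  (accept=1 in)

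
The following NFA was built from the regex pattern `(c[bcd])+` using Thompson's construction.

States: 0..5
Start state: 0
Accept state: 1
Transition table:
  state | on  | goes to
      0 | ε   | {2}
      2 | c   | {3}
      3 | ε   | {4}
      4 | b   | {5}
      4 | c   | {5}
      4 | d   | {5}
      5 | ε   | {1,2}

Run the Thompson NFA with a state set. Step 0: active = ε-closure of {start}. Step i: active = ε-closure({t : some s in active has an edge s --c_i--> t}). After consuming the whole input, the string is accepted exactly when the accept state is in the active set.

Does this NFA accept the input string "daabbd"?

initial (ε-close {0}): {0,2}
'd' @ 1: {}  — state set empty
rest 'aabbd' ignored (set empty)
final: {}; accept 1 not in set

Answer: REJECT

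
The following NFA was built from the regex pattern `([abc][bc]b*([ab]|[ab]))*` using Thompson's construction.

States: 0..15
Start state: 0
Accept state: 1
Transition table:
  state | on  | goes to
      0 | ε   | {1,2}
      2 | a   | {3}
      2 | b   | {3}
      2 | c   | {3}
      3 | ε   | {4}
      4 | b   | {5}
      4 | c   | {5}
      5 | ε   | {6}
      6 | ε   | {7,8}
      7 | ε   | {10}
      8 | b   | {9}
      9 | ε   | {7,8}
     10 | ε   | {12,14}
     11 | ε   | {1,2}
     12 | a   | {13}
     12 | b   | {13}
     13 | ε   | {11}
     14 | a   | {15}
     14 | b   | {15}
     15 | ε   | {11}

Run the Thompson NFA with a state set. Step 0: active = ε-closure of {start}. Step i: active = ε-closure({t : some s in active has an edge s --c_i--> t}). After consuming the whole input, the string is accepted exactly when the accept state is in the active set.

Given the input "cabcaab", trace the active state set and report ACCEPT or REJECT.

Answer: REJECT

Trace:
start: ε-closure({0}) = {0,1,2}
'c' @ 1: {3,4}
'a' @ 2: {}  — no active states
rest 'bcaab' ignored (set empty)
end set {} — state 1 not in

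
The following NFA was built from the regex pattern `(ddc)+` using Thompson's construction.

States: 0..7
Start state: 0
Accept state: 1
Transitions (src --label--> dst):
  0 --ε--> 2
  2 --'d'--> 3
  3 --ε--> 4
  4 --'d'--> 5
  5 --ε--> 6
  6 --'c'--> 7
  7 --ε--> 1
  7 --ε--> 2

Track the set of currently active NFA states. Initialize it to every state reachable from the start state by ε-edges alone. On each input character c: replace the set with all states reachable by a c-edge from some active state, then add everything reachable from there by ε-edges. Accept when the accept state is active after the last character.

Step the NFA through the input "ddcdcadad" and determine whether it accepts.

Answer: REJECT

Steps:
initial (ε-close {0}): {0,2}
'd' @ 1: {3,4}
'd' @ 2: {5,6}
'c' @ 3: {1,2,7}  (accept∈set)
'd' @ 4: {3,4}
'c' @ 5: {}  — no active states
rest 'adad' ignored (set empty)
end set {} — state 1 not in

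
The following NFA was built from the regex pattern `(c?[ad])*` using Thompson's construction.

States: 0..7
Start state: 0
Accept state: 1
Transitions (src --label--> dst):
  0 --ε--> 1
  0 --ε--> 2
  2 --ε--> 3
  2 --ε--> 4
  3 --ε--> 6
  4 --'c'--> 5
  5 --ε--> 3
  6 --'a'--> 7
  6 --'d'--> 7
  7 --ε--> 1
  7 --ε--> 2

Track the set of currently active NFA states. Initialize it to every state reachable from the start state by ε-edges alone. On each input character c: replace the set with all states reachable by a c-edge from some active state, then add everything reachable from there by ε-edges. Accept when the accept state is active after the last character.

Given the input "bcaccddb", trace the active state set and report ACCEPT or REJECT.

Answer: REJECT

Derivation:
start: ε-closure({0}) = {0,1,2,3,4,6}
'b' @ 1: {}  — dead — no transitions
rest 'caccddb' ignored (set empty)
final: {}; accept 1 not in set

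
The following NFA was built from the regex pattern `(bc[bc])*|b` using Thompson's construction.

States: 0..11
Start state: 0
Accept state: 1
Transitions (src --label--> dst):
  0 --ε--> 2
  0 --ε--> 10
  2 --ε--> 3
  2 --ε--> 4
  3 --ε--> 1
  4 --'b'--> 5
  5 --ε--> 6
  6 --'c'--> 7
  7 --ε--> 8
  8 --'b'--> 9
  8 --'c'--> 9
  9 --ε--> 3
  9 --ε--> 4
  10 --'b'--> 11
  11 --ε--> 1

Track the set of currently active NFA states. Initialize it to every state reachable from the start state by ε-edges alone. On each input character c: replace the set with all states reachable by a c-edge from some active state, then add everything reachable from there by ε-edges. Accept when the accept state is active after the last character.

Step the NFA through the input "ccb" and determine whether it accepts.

S₀ = ε-closure({0}) = {0,1,2,3,4,10}
'c' @ 1: {}  — state set empty
rest 'cb' ignored (set empty)
after full input: {}  (accept=1 not in)

Answer: REJECT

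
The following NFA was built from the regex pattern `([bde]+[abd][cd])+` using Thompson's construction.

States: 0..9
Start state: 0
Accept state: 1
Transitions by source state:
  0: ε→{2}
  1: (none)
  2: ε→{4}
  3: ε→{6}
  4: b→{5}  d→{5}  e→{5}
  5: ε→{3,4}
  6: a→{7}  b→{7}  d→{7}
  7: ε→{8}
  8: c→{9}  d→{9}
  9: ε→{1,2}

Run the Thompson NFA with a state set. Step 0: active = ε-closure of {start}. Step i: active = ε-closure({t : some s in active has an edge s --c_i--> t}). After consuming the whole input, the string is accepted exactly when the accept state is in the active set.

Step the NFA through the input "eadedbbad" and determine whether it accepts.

Answer: ACCEPT

Trace:
initial (ε-close {0}): {0,2,4}
'e' @ 1: {3,4,5,6}
'a' @ 2: {7,8}
'd' @ 3: {1,2,4,9}  (accept∈set)
'e' @ 4: {3,4,5,6}
'd' @ 5: {3,4,5,6,7,8}
'b' @ 6: {3,4,5,6,7,8}
'b' @ 7: {3,4,5,6,7,8}
'a' @ 8: {7,8}
'd' @ 9: {1,2,4,9}  (accept∈set)
final: {1,2,4,9}; accept 1 in set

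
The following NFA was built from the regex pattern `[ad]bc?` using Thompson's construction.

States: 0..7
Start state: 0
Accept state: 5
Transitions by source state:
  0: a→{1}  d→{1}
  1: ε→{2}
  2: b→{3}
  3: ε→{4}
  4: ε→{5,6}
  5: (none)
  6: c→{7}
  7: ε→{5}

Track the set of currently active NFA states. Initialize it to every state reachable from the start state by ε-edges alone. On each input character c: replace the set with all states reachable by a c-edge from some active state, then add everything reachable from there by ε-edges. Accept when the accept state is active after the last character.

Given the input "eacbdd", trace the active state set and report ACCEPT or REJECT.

S₀ = ε-closure({0}) = {0}
'e' @ 1: {}  — state set empty
rest 'acbdd' ignored (set empty)
end set {} — state 5 not in

Answer: REJECT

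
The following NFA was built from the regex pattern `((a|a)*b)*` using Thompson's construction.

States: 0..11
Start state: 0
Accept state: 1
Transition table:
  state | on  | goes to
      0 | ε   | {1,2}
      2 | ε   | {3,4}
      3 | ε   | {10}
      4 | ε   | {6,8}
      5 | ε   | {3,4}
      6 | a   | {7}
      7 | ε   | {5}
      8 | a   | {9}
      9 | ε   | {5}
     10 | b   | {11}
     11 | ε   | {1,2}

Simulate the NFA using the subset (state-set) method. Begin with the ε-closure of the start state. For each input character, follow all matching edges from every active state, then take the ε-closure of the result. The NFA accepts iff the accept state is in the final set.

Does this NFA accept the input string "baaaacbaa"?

initial (ε-close {0}): {0,1,2,3,4,6,8,10}
'b' @ 1: {1,2,3,4,6,8,10,11}  [accepting]
'a' @ 2: {3,4,5,6,7,8,9,10}
'a' @ 3: {3,4,5,6,7,8,9,10}
'a' @ 4: {3,4,5,6,7,8,9,10}
'a' @ 5: {3,4,5,6,7,8,9,10}
'c' @ 6: {}  — no active states
rest 'baa' ignored (set empty)
end set {} — state 1 not in

Answer: REJECT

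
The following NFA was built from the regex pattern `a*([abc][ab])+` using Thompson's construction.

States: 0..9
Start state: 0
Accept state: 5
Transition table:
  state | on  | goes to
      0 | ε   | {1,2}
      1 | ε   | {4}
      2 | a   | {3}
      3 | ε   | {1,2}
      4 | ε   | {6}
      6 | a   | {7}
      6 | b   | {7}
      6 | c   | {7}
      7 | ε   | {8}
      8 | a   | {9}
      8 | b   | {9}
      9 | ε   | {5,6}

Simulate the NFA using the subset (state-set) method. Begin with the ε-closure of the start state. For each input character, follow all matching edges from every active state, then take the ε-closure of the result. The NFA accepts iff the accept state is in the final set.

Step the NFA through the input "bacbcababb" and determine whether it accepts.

Answer: ACCEPT

Derivation:
initial (ε-close {0}): {0,1,2,4,6}
'b' @ 1: {7,8}
'a' @ 2: {5,6,9}  [accepting]
'c' @ 3: {7,8}
'b' @ 4: {5,6,9}  [accepting]
'c' @ 5: {7,8}
'a' @ 6: {5,6,9}  [accepting]
'b' @ 7: {7,8}
'a' @ 8: {5,6,9}  [accepting]
'b' @ 9: {7,8}
'b' @ 10: {5,6,9}  [accepting]
after full input: {5,6,9}  (accept=5 in)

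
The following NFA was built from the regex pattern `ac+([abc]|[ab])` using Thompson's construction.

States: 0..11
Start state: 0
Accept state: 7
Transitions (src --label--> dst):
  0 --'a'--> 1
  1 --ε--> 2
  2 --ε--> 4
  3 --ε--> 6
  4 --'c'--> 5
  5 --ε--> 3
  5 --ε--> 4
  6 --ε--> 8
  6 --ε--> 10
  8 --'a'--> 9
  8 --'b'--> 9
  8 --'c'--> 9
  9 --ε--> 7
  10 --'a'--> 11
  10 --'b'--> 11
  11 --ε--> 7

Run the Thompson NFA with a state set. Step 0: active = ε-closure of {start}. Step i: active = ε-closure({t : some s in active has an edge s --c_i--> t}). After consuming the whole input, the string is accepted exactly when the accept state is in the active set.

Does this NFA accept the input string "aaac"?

S₀ = ε-closure({0}) = {0}
'a' @ 1: {1,2,4}
'a' @ 2: {}  — state set empty
rest 'ac' ignored (set empty)
final: {}; accept 7 not in set

Answer: REJECT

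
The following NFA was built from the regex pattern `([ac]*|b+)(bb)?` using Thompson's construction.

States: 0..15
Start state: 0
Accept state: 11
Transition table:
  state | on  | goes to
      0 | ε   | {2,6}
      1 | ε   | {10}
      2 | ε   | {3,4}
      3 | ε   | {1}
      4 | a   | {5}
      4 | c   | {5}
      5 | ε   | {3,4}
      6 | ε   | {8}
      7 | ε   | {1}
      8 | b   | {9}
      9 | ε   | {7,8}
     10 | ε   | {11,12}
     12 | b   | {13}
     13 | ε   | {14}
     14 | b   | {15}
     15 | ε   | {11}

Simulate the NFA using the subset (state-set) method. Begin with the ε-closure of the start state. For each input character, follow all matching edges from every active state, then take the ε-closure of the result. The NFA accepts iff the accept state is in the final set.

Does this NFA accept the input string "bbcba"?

Answer: REJECT

Derivation:
start: ε-closure({0}) = {0,1,2,3,4,6,8,10,11,12}
'b' @ 1: {1,7,8,9,10,11,12,13,14}  ✓accept
'b' @ 2: {1,7,8,9,10,11,12,13,14,15}  ✓accept
'c' @ 3: {}  — dead — no transitions
rest 'ba' ignored (set empty)
final: {}; accept 11 not in set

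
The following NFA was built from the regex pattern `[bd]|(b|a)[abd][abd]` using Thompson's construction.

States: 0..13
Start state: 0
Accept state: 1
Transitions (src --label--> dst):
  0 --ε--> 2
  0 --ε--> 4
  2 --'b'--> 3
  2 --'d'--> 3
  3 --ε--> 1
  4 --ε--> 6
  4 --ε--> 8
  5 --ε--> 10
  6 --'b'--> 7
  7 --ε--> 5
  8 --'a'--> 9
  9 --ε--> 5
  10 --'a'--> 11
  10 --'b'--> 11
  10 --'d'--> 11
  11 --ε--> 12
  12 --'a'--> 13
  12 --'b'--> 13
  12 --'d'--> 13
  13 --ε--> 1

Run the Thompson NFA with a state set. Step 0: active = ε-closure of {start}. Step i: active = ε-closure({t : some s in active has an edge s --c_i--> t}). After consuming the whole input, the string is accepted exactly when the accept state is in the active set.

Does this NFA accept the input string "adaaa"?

S₀ = ε-closure({0}) = {0,2,4,6,8}
'a' @ 1: {5,9,10}
'd' @ 2: {11,12}
'a' @ 3: {1,13}  ✓accept
'a' @ 4: {}  — state set empty
rest 'a' ignored (set empty)
final: {}; accept 1 not in set

Answer: REJECT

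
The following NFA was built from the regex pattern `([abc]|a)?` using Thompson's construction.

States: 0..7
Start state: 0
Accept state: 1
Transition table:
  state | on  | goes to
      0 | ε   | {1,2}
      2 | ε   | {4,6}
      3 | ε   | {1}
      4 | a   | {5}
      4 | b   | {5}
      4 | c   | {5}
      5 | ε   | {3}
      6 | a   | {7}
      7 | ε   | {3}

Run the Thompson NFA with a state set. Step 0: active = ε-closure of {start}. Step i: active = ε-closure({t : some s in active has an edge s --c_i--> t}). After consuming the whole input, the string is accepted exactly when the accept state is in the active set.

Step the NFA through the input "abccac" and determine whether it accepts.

start: ε-closure({0}) = {0,1,2,4,6}
'a' @ 1: {1,3,5,7}  ✓accept
'b' @ 2: {}  — state set empty
rest 'ccac' ignored (set empty)
final: {}; accept 1 not in set

Answer: REJECT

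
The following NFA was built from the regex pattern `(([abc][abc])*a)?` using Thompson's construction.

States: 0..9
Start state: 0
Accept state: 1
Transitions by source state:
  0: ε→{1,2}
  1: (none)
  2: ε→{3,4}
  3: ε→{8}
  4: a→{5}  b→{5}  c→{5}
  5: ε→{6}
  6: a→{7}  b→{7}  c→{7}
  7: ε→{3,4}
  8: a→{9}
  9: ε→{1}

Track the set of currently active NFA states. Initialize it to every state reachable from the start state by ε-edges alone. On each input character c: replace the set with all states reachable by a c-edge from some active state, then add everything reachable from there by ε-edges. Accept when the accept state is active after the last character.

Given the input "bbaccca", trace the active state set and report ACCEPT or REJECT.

start: ε-closure({0}) = {0,1,2,3,4,8}
'b' @ 1: {5,6}
'b' @ 2: {3,4,7,8}
'a' @ 3: {1,5,6,9}  (accept∈set)
'c' @ 4: {3,4,7,8}
'c' @ 5: {5,6}
'c' @ 6: {3,4,7,8}
'a' @ 7: {1,5,6,9}  (accept∈set)
end set {1,5,6,9} — state 1 in

Answer: ACCEPT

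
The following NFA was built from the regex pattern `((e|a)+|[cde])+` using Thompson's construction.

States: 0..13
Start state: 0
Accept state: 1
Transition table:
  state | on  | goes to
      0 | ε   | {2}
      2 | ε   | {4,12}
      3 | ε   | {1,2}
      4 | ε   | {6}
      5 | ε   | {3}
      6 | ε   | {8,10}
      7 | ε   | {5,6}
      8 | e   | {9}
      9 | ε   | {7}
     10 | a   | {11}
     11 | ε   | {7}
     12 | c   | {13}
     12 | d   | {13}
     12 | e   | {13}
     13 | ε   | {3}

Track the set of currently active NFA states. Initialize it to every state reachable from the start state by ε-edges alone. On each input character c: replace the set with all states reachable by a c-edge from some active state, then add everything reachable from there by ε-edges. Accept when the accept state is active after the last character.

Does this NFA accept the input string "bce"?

start: ε-closure({0}) = {0,2,4,6,8,10,12}
'b' @ 1: {}  — dead — no transitions
rest 'ce' ignored (set empty)
after full input: {}  (accept=1 not in)

Answer: REJECT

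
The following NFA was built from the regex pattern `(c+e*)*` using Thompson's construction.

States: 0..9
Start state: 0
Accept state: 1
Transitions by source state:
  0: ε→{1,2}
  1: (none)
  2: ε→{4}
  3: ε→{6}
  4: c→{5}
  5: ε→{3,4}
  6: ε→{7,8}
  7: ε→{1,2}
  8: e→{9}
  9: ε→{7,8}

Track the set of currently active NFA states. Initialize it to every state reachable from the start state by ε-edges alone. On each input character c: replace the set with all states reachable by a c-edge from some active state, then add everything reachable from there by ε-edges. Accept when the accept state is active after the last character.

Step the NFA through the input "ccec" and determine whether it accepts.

Answer: ACCEPT

Steps:
initial (ε-close {0}): {0,1,2,4}
'c' @ 1: {1,2,3,4,5,6,7,8}  (accept∈set)
'c' @ 2: {1,2,3,4,5,6,7,8}  (accept∈set)
'e' @ 3: {1,2,4,7,8,9}  (accept∈set)
'c' @ 4: {1,2,3,4,5,6,7,8}  (accept∈set)
after full input: {1,2,3,4,5,6,7,8}  (accept=1 in)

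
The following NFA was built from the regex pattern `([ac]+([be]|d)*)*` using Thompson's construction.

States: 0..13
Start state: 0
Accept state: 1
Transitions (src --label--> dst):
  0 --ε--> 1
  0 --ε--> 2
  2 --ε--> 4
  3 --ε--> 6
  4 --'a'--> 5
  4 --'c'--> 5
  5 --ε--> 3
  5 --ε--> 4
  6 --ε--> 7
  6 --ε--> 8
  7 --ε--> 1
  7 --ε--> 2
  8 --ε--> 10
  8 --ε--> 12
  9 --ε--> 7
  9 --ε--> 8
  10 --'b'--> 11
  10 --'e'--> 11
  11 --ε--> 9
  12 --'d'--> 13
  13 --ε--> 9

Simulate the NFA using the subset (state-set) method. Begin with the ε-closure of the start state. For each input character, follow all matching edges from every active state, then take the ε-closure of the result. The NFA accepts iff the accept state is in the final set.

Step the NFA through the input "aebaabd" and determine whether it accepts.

Answer: ACCEPT

Trace:
S₀ = ε-closure({0}) = {0,1,2,4}
'a' @ 1: {1,2,3,4,5,6,7,8,10,12}  (accept∈set)
'e' @ 2: {1,2,4,7,8,9,10,11,12}  (accept∈set)
'b' @ 3: {1,2,4,7,8,9,10,11,12}  (accept∈set)
'a' @ 4: {1,2,3,4,5,6,7,8,10,12}  (accept∈set)
'a' @ 5: {1,2,3,4,5,6,7,8,10,12}  (accept∈set)
'b' @ 6: {1,2,4,7,8,9,10,11,12}  (accept∈set)
'd' @ 7: {1,2,4,7,8,9,10,12,13}  (accept∈set)
end set {1,2,4,7,8,9,10,12,13} — state 1 in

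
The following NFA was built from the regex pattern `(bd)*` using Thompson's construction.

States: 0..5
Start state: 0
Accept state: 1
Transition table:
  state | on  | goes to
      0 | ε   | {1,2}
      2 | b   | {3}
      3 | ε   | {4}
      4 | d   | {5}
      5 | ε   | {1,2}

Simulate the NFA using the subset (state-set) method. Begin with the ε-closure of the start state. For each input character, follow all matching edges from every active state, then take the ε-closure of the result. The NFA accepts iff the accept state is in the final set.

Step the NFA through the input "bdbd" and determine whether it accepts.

Answer: ACCEPT

Trace:
initial (ε-close {0}): {0,1,2}
'b' @ 1: {3,4}
'd' @ 2: {1,2,5}  [accepting]
'b' @ 3: {3,4}
'd' @ 4: {1,2,5}  [accepting]
final: {1,2,5}; accept 1 in set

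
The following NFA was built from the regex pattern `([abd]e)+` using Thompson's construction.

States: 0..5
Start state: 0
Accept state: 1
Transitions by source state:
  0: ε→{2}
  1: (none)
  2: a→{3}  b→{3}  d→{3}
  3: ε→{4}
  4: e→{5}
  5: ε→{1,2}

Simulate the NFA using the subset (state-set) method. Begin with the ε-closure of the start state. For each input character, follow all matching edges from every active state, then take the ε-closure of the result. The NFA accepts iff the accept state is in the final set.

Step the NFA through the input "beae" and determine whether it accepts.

initial (ε-close {0}): {0,2}
'b' @ 1: {3,4}
'e' @ 2: {1,2,5}  [accepting]
'a' @ 3: {3,4}
'e' @ 4: {1,2,5}  [accepting]
end set {1,2,5} — state 1 in

Answer: ACCEPT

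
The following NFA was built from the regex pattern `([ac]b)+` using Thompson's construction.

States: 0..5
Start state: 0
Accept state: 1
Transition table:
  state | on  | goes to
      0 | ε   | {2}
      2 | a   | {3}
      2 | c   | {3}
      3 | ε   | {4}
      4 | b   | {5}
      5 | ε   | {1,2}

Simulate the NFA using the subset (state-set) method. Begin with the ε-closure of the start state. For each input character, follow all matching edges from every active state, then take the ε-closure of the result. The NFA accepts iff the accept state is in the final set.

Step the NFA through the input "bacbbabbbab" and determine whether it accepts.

Answer: REJECT

Trace:
S₀ = ε-closure({0}) = {0,2}
'b' @ 1: {}  — dead — no transitions
rest 'acbbabbbab' ignored (set empty)
final: {}; accept 1 not in set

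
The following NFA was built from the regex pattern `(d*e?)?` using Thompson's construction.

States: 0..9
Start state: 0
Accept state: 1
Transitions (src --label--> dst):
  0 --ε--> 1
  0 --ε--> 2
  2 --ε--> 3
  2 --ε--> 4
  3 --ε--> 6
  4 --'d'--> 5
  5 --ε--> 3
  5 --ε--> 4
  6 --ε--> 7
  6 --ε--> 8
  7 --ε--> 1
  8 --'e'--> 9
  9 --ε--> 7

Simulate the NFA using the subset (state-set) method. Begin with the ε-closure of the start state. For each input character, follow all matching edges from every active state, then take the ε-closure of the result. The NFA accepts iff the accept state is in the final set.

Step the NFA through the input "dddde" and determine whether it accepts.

Answer: ACCEPT

Steps:
S₀ = ε-closure({0}) = {0,1,2,3,4,6,7,8}
'd' @ 1: {1,3,4,5,6,7,8}  ✓accept
'd' @ 2: {1,3,4,5,6,7,8}  ✓accept
'd' @ 3: {1,3,4,5,6,7,8}  ✓accept
'd' @ 4: {1,3,4,5,6,7,8}  ✓accept
'e' @ 5: {1,7,9}  ✓accept
final: {1,7,9}; accept 1 in set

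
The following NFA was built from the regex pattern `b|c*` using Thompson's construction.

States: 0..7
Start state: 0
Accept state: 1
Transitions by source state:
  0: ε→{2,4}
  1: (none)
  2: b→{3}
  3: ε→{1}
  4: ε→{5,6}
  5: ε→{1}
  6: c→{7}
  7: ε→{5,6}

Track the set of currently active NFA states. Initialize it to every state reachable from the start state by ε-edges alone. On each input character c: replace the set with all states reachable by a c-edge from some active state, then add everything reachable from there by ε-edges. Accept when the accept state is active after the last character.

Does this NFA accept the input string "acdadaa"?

S₀ = ε-closure({0}) = {0,1,2,4,5,6}
'a' @ 1: {}  — state set empty
rest 'cdadaa' ignored (set empty)
final: {}; accept 1 not in set

Answer: REJECT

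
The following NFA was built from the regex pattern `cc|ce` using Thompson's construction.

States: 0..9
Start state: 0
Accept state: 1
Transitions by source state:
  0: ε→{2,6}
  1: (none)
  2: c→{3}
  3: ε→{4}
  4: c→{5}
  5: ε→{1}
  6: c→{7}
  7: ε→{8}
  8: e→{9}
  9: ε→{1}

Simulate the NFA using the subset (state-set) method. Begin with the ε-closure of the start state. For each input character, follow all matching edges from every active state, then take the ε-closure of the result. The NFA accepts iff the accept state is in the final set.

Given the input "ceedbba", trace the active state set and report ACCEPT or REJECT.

initial (ε-close {0}): {0,2,6}
'c' @ 1: {3,4,7,8}
'e' @ 2: {1,9}  ✓accept
'e' @ 3: {}  — state set empty
rest 'dbba' ignored (set empty)
final: {}; accept 1 not in set

Answer: REJECT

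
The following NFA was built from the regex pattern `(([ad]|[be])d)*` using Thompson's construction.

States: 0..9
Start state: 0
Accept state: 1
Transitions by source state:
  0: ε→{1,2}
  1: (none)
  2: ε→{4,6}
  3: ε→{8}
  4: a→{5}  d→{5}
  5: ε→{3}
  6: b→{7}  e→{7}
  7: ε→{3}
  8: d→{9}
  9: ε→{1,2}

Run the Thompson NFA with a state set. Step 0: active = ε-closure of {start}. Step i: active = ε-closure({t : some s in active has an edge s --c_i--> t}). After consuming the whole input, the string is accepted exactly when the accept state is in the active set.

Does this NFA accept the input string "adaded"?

Answer: ACCEPT

Steps:
initial (ε-close {0}): {0,1,2,4,6}
'a' @ 1: {3,5,8}
'd' @ 2: {1,2,4,6,9}  ✓accept
'a' @ 3: {3,5,8}
'd' @ 4: {1,2,4,6,9}  ✓accept
'e' @ 5: {3,7,8}
'd' @ 6: {1,2,4,6,9}  ✓accept
final: {1,2,4,6,9}; accept 1 in set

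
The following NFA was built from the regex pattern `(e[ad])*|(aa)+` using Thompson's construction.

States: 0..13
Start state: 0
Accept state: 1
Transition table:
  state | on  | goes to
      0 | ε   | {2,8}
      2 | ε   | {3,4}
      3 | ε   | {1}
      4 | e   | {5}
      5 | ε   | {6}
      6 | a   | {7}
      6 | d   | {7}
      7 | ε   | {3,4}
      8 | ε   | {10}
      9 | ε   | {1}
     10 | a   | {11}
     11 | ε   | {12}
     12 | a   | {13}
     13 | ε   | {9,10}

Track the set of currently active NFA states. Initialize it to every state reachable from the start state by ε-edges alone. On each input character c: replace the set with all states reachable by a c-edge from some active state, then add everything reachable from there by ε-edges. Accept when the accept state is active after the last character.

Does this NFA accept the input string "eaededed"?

initial (ε-close {0}): {0,1,2,3,4,8,10}
'e' @ 1: {5,6}
'a' @ 2: {1,3,4,7}  ✓accept
'e' @ 3: {5,6}
'd' @ 4: {1,3,4,7}  ✓accept
'e' @ 5: {5,6}
'd' @ 6: {1,3,4,7}  ✓accept
'e' @ 7: {5,6}
'd' @ 8: {1,3,4,7}  ✓accept
final: {1,3,4,7}; accept 1 in set

Answer: ACCEPT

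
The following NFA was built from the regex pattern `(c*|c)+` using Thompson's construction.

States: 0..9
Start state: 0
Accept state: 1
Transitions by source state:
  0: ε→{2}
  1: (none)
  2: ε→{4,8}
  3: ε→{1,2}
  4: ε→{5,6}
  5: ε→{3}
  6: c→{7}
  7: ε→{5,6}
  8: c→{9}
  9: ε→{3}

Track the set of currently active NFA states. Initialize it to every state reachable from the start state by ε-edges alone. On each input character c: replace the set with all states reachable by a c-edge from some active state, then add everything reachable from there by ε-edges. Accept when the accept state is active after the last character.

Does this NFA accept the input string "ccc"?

Answer: ACCEPT

Trace:
initial (ε-close {0}): {0,1,2,3,4,5,6,8}
'c' @ 1: {1,2,3,4,5,6,7,8,9}  (accept∈set)
'c' @ 2: {1,2,3,4,5,6,7,8,9}  (accept∈set)
'c' @ 3: {1,2,3,4,5,6,7,8,9}  (accept∈set)
after full input: {1,2,3,4,5,6,7,8,9}  (accept=1 in)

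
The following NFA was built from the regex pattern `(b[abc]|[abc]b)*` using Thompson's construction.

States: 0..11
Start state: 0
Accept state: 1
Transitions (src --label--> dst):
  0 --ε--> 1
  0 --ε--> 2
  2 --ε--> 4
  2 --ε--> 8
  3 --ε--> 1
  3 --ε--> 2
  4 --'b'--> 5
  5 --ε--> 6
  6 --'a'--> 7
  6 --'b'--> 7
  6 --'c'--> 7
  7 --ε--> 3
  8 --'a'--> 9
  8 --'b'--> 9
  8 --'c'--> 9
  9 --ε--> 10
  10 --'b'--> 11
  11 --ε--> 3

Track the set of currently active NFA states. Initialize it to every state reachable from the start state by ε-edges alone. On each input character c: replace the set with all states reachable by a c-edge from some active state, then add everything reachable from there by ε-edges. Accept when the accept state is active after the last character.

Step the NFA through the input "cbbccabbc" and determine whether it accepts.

initial (ε-close {0}): {0,1,2,4,8}
'c' @ 1: {9,10}
'b' @ 2: {1,2,3,4,8,11}  [accepting]
'b' @ 3: {5,6,9,10}
'c' @ 4: {1,2,3,4,7,8}  [accepting]
'c' @ 5: {9,10}
'a' @ 6: {}  — dead — no transitions
rest 'bbc' ignored (set empty)
after full input: {}  (accept=1 not in)

Answer: REJECT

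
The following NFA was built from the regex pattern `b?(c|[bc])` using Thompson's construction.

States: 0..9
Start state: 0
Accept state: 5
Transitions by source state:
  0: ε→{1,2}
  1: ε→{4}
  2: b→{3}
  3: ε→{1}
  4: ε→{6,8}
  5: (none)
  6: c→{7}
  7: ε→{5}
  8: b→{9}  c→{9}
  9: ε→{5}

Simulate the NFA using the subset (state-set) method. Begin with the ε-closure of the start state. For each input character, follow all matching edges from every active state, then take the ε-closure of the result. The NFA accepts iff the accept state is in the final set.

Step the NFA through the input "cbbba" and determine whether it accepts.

start: ε-closure({0}) = {0,1,2,4,6,8}
'c' @ 1: {5,7,9}  [accepting]
'b' @ 2: {}  — no active states
rest 'bba' ignored (set empty)
after full input: {}  (accept=5 not in)

Answer: REJECT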